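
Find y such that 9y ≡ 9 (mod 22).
1

Since gcd(9, 22) = 1 divides 9, a solution exists.
Multiply both sides by the inverse of 9 mod 22:
  9^(-1) mod 22 = 5
  x ≡ 5 × 9 ≡ 45 ≡ 1 (mod 22)
Verification: 9 × 1 = 9 = 0 × 22 + 9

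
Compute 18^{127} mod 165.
72

Using successive squaring:
Binary expansion of 127: 1111111
Powers of 18 mod 165 (each is the square of the previous):
  18^1 ≡ 18 (mod 165)
  18^2 ≡ 18² = 324 ≡ 159 (mod 165)
  18^4 ≡ 159² = 25281 ≡ 36 (mod 165)
  18^8 ≡ 36² = 1296 ≡ 141 (mod 165)
  18^16 ≡ 141² = 19881 ≡ 81 (mod 165)
  18^32 ≡ 81² = 6561 ≡ 126 (mod 165)
  18^64 ≡ 126² = 15876 ≡ 36 (mod 165)
127 = 64 + 32 + 16 + 8 + 4 + 2 + 1, so 18^127 = 18^64 × 18^32 × 18^16 × 18^8 × 18^4 × 18^2 × 18^1 ≡ 36 × 126 × 81 × 141 × 36 × 159 × 18 (mod 165)
Multiplying step by step:
  36 × 126 = 4536 ≡ 81 (mod 165)
  81 × 81 = 6561 ≡ 126 (mod 165)
  126 × 141 = 17766 ≡ 111 (mod 165)
  111 × 36 = 3996 ≡ 36 (mod 165)
  36 × 159 = 5724 ≡ 114 (mod 165)
  114 × 18 = 2052 ≡ 72 (mod 165)
Result: 18^127 ≡ 72 (mod 165)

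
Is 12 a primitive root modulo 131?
p - 1 = 130 has prime divisors 2, 5, 13. Check 12^(130/q) mod 131 for each: 12^(130/2) = 12^65 ≡ 1, 12^(130/5) = 12^26 ≡ 89, 12^(130/13) = 12^10 ≡ 39 (mod 131). Since 12^65 ≡ 1 (mod 131), the order of 12 divides 65 (in fact the order is 65) ≠ 130, so it is not a primitive root.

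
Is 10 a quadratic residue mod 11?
By Euler's criterion: 10^{5} ≡ 10 (mod 11). Since this equals -1 (≡ 10), 10 is not a QR.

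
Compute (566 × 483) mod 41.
31

(566 × 483) = 273378
273378 mod 41 = 31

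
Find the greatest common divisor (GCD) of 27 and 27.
27

Using the Euclidean algorithm:
27 = 1 × 27 + 0

GCD(27, 27) = 27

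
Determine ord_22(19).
Powers of 19 mod 22: 19^1≡19, 19^2≡9, 19^3≡17, 19^4≡15, 19^5≡21, 19^6≡3, 19^7≡13, 19^8≡5, 19^9≡7, 19^10≡1. Order = 10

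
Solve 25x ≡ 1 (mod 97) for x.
66

Using Extended Euclidean Algorithm:
gcd(25, 97) = 1
Bezout coefficients: 25 × -31 + 97 × 8 = 1
So 25 × -31 ≡ 1 (mod 97)
The inverse is -31 mod 97 = 66
Verification: 25 × 66 = 1650 = 17 × 97 + 1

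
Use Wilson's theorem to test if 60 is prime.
(59)! mod 60 = 0. Since 0 ≢ -1 (mod 60), 60 is not prime.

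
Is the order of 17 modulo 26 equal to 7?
No, the actual order is 6, not 7.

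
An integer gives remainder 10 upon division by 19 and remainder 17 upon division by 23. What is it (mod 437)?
M = 19 × 23 = 437. M₁ = 23, y₁ ≡ 5 (mod 19). M₂ = 19, y₂ ≡ 17 (mod 23). z = 10×23×5 + 17×19×17 ≡ 86 (mod 437). The smallest positive such number is 86.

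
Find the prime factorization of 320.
2^6 × 5

Divide by primes starting from smallest:
320 ÷ 2 = 160
160 ÷ 2 = 80
80 ÷ 2 = 40
40 ÷ 2 = 20
20 ÷ 2 = 10
10 ÷ 2 = 5
5 ÷ 5 = 1

320 = 2^6 × 5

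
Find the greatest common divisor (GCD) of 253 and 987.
1

Using the Euclidean algorithm:
253 = 0 × 987 + 253
987 = 3 × 253 + 228
253 = 1 × 228 + 25
228 = 9 × 25 + 3
25 = 8 × 3 + 1
3 = 3 × 1 + 0

GCD(253, 987) = 1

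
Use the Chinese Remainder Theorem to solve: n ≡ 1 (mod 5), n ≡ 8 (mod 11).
M = 5 × 11 = 55. M₁ = 11, y₁ ≡ 1 (mod 5). M₂ = 5, y₂ ≡ 9 (mod 11). n = 1×11×1 + 8×5×9 ≡ 41 (mod 55)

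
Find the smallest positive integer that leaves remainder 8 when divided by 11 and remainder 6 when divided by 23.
M = 11 × 23 = 253. M₁ = 23, y₁ ≡ 1 (mod 11). M₂ = 11, y₂ ≡ 21 (mod 23). m = 8×23×1 + 6×11×21 ≡ 52 (mod 253). The smallest positive such number is 52.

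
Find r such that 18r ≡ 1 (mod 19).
18^(-1) ≡ 18 (mod 19). Verification: 18 × 18 = 324 ≡ 1 (mod 19)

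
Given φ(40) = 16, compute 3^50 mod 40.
By Euler: 3^{16} ≡ 1 (mod 40) since gcd(3, 40) = 1. 50 = 3×16 + 2. So 3^{50} ≡ 3^{2} ≡ 9 (mod 40)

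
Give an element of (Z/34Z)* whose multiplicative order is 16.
3 has order 16 mod 34 since 3^{16} ≡ 1 (mod 34) and no smaller power works.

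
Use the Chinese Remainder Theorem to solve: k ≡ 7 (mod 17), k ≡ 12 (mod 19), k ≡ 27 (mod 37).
6909

Using the Chinese Remainder Theorem:
M = product of moduli = 11951
For equation 1: M_1 = 703, 703 ≡ 6 (mod 17), inverse of 703 mod 17 is 3 (check: 6 × 3 = 18 ≡ 1 (mod 17))
For equation 2: M_2 = 629, 629 ≡ 2 (mod 19), inverse of 629 mod 19 is 10 (check: 2 × 10 = 20 ≡ 1 (mod 19))
For equation 3: M_3 = 323, 323 ≡ 27 (mod 37), inverse of 323 mod 37 is 11 (check: 27 × 11 = 297 ≡ 1 (mod 37))
Combine: k ≡ Σ r_i×M_i×(M_i⁻¹ mod m_i) = 7×703×3 + 12×629×10 + 27×323×11 = 14763 + 75480 + 95931 = 186174
186174 mod 11951 = 6909
k ≡ 6909 (mod 11951)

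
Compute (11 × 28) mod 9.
2

(11 × 28) = 308
308 mod 9 = 2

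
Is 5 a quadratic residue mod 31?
By Euler's criterion: 5^{15} ≡ 1 (mod 31). Since this equals 1, 5 is a QR.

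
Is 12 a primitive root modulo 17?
p - 1 = 16 has prime divisors 2. Check 12^(16/q) mod 17 for each: 12^(16/2) = 12^8 ≡ 16 (mod 17). None of these is 1, so 12 has order 16 = φ(17), so it is a primitive root mod 17.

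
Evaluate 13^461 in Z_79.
Using Fermat: 13^{78} ≡ 1 (mod 79). 461 ≡ 71 (mod 78). So 13^{461} ≡ 13^{71} ≡ 40 (mod 79)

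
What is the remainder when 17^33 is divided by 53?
Using repeated squaring. 33 = 32 + 1 (binary 100001). Repeated squaring mod 53: 17^1 ≡ 17; 17^2 ≡ 17² = 289 ≡ 24; 17^4 ≡ 24² = 576 ≡ 46; 17^8 ≡ 46² = 2116 ≡ 49; 17^16 ≡ 49² = 2401 ≡ 16; 17^32 ≡ 16² = 256 ≡ 44. Multiply: 17^33 = 17^32 × 17^1 ≡ 44 × 17 (mod 53): 44 × 17 = 748 ≡ 6. So 17^33 ≡ 6 (mod 53).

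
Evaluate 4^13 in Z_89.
Using repeated squaring. 13 = 8 + 4 + 1 (binary 1101). Repeated squaring mod 89: 4^1 ≡ 4; 4^2 ≡ 4² = 16 ≡ 16; 4^4 ≡ 16² = 256 ≡ 78; 4^8 ≡ 78² = 6084 ≡ 32. Multiply: 4^13 = 4^8 × 4^4 × 4^1 ≡ 32 × 78 × 4 (mod 89): 32 × 78 = 2496 ≡ 4; 4 × 4 = 16 ≡ 16. So 4^13 ≡ 16 (mod 89).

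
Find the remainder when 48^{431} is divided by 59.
By Fermat: 48^{58} ≡ 1 (mod 59). 431 = 7×58 + 25. So 48^{431} ≡ 48^{25} ≡ 46 (mod 59)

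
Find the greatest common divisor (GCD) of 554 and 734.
2

Using the Euclidean algorithm:
554 = 0 × 734 + 554
734 = 1 × 554 + 180
554 = 3 × 180 + 14
180 = 12 × 14 + 12
14 = 1 × 12 + 2
12 = 6 × 2 + 0

GCD(554, 734) = 2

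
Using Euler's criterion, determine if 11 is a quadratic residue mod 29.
By Euler's criterion: 11^{14} ≡ 28 (mod 29). Since this equals -1 (≡ 28), 11 is not a QR.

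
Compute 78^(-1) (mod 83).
33

Using Extended Euclidean Algorithm:
gcd(78, 83) = 1
Bezout coefficients: 78 × 33 + 83 × -31 = 1
So 78 × 33 ≡ 1 (mod 83)
The inverse is 33 mod 83 = 33
Verification: 78 × 33 = 2574 = 31 × 83 + 1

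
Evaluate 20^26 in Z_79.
Using repeated squaring. 26 = 16 + 8 + 2 (binary 11010). Repeated squaring mod 79: 20^1 ≡ 20; 20^2 ≡ 20² = 400 ≡ 5; 20^4 ≡ 5² = 25 ≡ 25; 20^8 ≡ 25² = 625 ≡ 72; 20^16 ≡ 72² = 5184 ≡ 49. Multiply: 20^26 = 20^16 × 20^8 × 20^2 ≡ 49 × 72 × 5 (mod 79): 49 × 72 = 3528 ≡ 52; 52 × 5 = 260 ≡ 23. So 20^26 ≡ 23 (mod 79).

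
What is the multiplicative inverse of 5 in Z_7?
3

Using Extended Euclidean Algorithm:
gcd(5, 7) = 1
Bezout coefficients: 5 × 3 + 7 × -2 = 1
So 5 × 3 ≡ 1 (mod 7)
The inverse is 3 mod 7 = 3
Verification: 5 × 3 = 15 = 2 × 7 + 1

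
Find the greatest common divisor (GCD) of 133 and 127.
1

Using the Euclidean algorithm:
133 = 1 × 127 + 6
127 = 21 × 6 + 1
6 = 6 × 1 + 0

GCD(133, 127) = 1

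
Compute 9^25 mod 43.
Using repeated squaring. 25 = 16 + 8 + 1 (binary 11001). Repeated squaring mod 43: 9^1 ≡ 9; 9^2 ≡ 9² = 81 ≡ 38; 9^4 ≡ 38² = 1444 ≡ 25; 9^8 ≡ 25² = 625 ≡ 23; 9^16 ≡ 23² = 529 ≡ 13. Multiply: 9^25 = 9^16 × 9^8 × 9^1 ≡ 13 × 23 × 9 (mod 43): 13 × 23 = 299 ≡ 41; 41 × 9 = 369 ≡ 25. So 9^25 ≡ 25 (mod 43).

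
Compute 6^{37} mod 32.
0

Using successive squaring:
Binary expansion of 37: 100101
Powers of 6 mod 32 (each is the square of the previous):
  6^1 ≡ 6 (mod 32)
  6^2 ≡ 6² = 36 ≡ 4 (mod 32)
  6^4 ≡ 4² = 16 ≡ 16 (mod 32)
  6^8 ≡ 16² = 256 ≡ 0 (mod 32)
  6^16 ≡ 0² = 0 ≡ 0 (mod 32)
  6^32 ≡ 0² = 0 ≡ 0 (mod 32)
37 = 32 + 4 + 1, so 6^37 = 6^32 × 6^4 × 6^1 ≡ 0 × 16 × 6 (mod 32)
Multiplying step by step:
  0 × 16 = 0 ≡ 0 (mod 32)
  0 × 6 = 0 ≡ 0 (mod 32)
Result: 6^37 ≡ 0 (mod 32)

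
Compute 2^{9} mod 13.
5

Using successive squaring:
Binary expansion of 9: 1001
Powers of 2 mod 13 (each is the square of the previous):
  2^1 ≡ 2 (mod 13)
  2^2 ≡ 2² = 4 ≡ 4 (mod 13)
  2^4 ≡ 4² = 16 ≡ 3 (mod 13)
  2^8 ≡ 3² = 9 ≡ 9 (mod 13)
9 = 8 + 1, so 2^9 = 2^8 × 2^1 ≡ 9 × 2 (mod 13)
Multiplying step by step:
  9 × 2 = 18 ≡ 5 (mod 13)
Result: 2^9 ≡ 5 (mod 13)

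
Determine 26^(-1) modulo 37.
26^(-1) ≡ 10 (mod 37). Verification: 26 × 10 = 260 ≡ 1 (mod 37)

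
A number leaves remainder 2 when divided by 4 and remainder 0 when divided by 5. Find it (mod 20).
M = 4 × 5 = 20. M₁ = 5, y₁ ≡ 1 (mod 4). M₂ = 4, y₂ ≡ 4 (mod 5). x = 2×5×1 + 0×4×4 ≡ 10 (mod 20)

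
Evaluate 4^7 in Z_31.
7 = 4 + 2 + 1 (binary 111). Repeated squaring mod 31: 4^1 ≡ 4; 4^2 ≡ 4² = 16 ≡ 16; 4^4 ≡ 16² = 256 ≡ 8. Multiply: 4^7 = 4^4 × 4^2 × 4^1 ≡ 8 × 16 × 4 (mod 31): 8 × 16 = 128 ≡ 4; 4 × 4 = 16 ≡ 16. So 4^7 ≡ 16 (mod 31).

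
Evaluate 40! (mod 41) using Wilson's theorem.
By Wilson's theorem, (40)! ≡ -1 ≡ 40 (mod 41)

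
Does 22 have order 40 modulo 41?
p - 1 = 40 has prime divisors 2, 5. Check 22^(40/q) mod 41 for each: 22^(40/2) = 22^20 ≡ 40, 22^(40/5) = 22^8 ≡ 37 (mod 41). None of these is 1, so 22 has order 40 = φ(41), so it is a primitive root mod 41.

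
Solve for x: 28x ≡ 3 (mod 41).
25

Since gcd(28, 41) = 1 divides 3, a solution exists.
Multiply both sides by the inverse of 28 mod 41:
  28^(-1) mod 41 = 22
  x ≡ 22 × 3 ≡ 66 ≡ 25 (mod 41)
Verification: 28 × 25 = 700 = 17 × 41 + 3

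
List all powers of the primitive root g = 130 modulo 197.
g^1, g^2, ..., g^{196} mod 197: {130, 155, 56, 188, 12, 181, 87, 81, 89, 144, 5, 59, 184, 83, 152, 60, 117, 41, 11, 51, 129, 25, 98, 132, 21, 169, 103, 191, 8, 55, 58, 54, 125, 96, 69, 105, 57, 121, 167, 40, 78, 93, 73, 34, 86, 148, 131, 88, 14, 47, 3, 193, 71, 168, 170, 36, 149, 64, 46, 70, 38, 15, 177, 158, 52, 62, 180, 154, 123, 33, 153, 190, 75, 97, 2, 63, 113, 112, 179, 24, 165, 174, 162, 178, 91, 10, 118, 171, 166, 107, 120, 37, 82, 22, 102, 61, 50, 196, 67, 42, 141, 9, 185, 16, 110, 116, 108, 53, 192, 138, 13, 114, 45, 137, 80, 156, 186, 146, 68, 172, 99, 65, 176, 28, 94, 6, 189, 142, 139, 143, 72, 101, 128, 92, 140, 76, 30, 157, 119, 104, 124, 163, 111, 49, 66, 109, 183, 150, 194, 4, 126, 29, 27, 161, 48, 133, 151, 127, 159, 182, 20, 39, 145, 135, 17, 43, 74, 164, 44, 7, 122, 100, 195, 134, 84, 85, 18, 173, 32, 23, 35, 19, 106, 187, 79, 26, 31, 90, 77, 160, 115, 175, 95, 136, 147, 1}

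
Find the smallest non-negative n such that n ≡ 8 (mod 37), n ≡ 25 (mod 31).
304

Using the Chinese Remainder Theorem:
M = product of moduli = 1147
For equation 1: M_1 = 31, 31 ≡ 31 (mod 37), inverse of 31 mod 37 is 6 (check: 31 × 6 = 186 ≡ 1 (mod 37))
For equation 2: M_2 = 37, 37 ≡ 6 (mod 31), inverse of 37 mod 31 is 26 (check: 6 × 26 = 156 ≡ 1 (mod 31))
Combine: n ≡ Σ r_i×M_i×(M_i⁻¹ mod m_i) = 8×31×6 + 25×37×26 = 1488 + 24050 = 25538
25538 mod 1147 = 304
n ≡ 304 (mod 1147)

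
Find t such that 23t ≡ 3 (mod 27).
6

Since gcd(23, 27) = 1 divides 3, a solution exists.
Multiply both sides by the inverse of 23 mod 27:
  23^(-1) mod 27 = 20
  x ≡ 20 × 3 ≡ 60 ≡ 6 (mod 27)
Verification: 23 × 6 = 138 = 5 × 27 + 3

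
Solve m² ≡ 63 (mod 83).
The square roots of 63 mod 83 are 48 and 35. Verify: 48² = 2304 ≡ 63 (mod 83)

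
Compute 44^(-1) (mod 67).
32

Using Extended Euclidean Algorithm:
gcd(44, 67) = 1
Bezout coefficients: 44 × 32 + 67 × -21 = 1
So 44 × 32 ≡ 1 (mod 67)
The inverse is 32 mod 67 = 32
Verification: 44 × 32 = 1408 = 21 × 67 + 1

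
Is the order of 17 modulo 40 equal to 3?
No, the actual order is 4, not 3.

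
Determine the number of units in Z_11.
10

Prime factorization: 11 = 11
Using the formula φ(n) = n × Π(1 - 1/p) for each prime factor p:
φ(11) = 11 × (1 - 1/11)
φ(11) = 10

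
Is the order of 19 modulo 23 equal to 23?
No, the actual order is 22, not 23.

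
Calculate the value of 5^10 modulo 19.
10 = 8 + 2 (binary 1010). Repeated squaring mod 19: 5^1 ≡ 5; 5^2 ≡ 5² = 25 ≡ 6; 5^4 ≡ 6² = 36 ≡ 17; 5^8 ≡ 17² = 289 ≡ 4. Multiply: 5^10 = 5^8 × 5^2 ≡ 4 × 6 (mod 19): 4 × 6 = 24 ≡ 5. So 5^10 ≡ 5 (mod 19).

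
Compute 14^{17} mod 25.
4

Using successive squaring:
Binary expansion of 17: 10001
Powers of 14 mod 25 (each is the square of the previous):
  14^1 ≡ 14 (mod 25)
  14^2 ≡ 14² = 196 ≡ 21 (mod 25)
  14^4 ≡ 21² = 441 ≡ 16 (mod 25)
  14^8 ≡ 16² = 256 ≡ 6 (mod 25)
  14^16 ≡ 6² = 36 ≡ 11 (mod 25)
17 = 16 + 1, so 14^17 = 14^16 × 14^1 ≡ 11 × 14 (mod 25)
Multiplying step by step:
  11 × 14 = 154 ≡ 4 (mod 25)
Result: 14^17 ≡ 4 (mod 25)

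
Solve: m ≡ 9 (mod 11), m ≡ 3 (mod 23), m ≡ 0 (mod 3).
M = 11 × 23 × 3 = 759. M₁ = 69, y₁ ≡ 4 (mod 11). M₂ = 33, y₂ ≡ 7 (mod 23). M₃ = 253, y₃ ≡ 1 (mod 3). m = 9×69×4 + 3×33×7 + 0×253×1 ≡ 141 (mod 759)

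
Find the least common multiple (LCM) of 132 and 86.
5676

First find GCD(132, 86) using the Euclidean algorithm:
132 = 1 × 86 + 46
86 = 1 × 46 + 40
46 = 1 × 40 + 6
40 = 6 × 6 + 4
6 = 1 × 4 + 2
4 = 2 × 2 + 0
GCD(132, 86) = 2

LCM formula: LCM(a, b) = (a × b) / GCD(a, b)
LCM(132, 86) = (132 × 86) / 2
LCM(132, 86) = 11352 / 2
LCM(132, 86) = 5676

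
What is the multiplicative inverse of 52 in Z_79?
38

Using Extended Euclidean Algorithm:
gcd(52, 79) = 1
Bezout coefficients: 52 × 38 + 79 × -25 = 1
So 52 × 38 ≡ 1 (mod 79)
The inverse is 38 mod 79 = 38
Verification: 52 × 38 = 1976 = 25 × 79 + 1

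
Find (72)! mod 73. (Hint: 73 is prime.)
By Wilson's theorem, (72)! ≡ -1 ≡ 72 (mod 73)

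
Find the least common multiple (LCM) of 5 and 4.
20

First find GCD(5, 4) using the Euclidean algorithm:
5 = 1 × 4 + 1
4 = 4 × 1 + 0
GCD(5, 4) = 1

LCM formula: LCM(a, b) = (a × b) / GCD(a, b)
LCM(5, 4) = (5 × 4) / 1
LCM(5, 4) = 20 / 1
LCM(5, 4) = 20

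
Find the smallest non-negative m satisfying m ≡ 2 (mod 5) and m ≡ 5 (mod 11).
M = 5 × 11 = 55. M₁ = 11, y₁ ≡ 1 (mod 5). M₂ = 5, y₂ ≡ 9 (mod 11). m = 2×11×1 + 5×5×9 ≡ 27 (mod 55)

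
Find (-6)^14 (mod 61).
Using repeated squaring. (-6) ≡ 55 (mod 61). 14 = 8 + 4 + 2 (binary 1110). Repeated squaring mod 61: 55^1 ≡ 55; 55^2 ≡ 55² = 3025 ≡ 36; 55^4 ≡ 36² = 1296 ≡ 15; 55^8 ≡ 15² = 225 ≡ 42. Multiply: (-6)^14 ≡ 55^8 × 55^4 × 55^2 ≡ 42 × 15 × 36 (mod 61): 42 × 15 = 630 ≡ 20; 20 × 36 = 720 ≡ 49. So (-6)^14 ≡ 49 (mod 61).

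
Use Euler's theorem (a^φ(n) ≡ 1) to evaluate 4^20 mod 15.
By Euler: 4^{8} ≡ 1 (mod 15) since gcd(4, 15) = 1. 20 = 2×8 + 4. So 4^{20} ≡ 4^{4} ≡ 1 (mod 15)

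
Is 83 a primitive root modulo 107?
p - 1 = 106 has prime divisors 2, 53. Check 83^(106/q) mod 107 for each: 83^(106/2) = 83^53 ≡ 1, 83^(106/53) = 83^2 ≡ 41 (mod 107). Since 83^53 ≡ 1 (mod 107), the order of 83 divides 53 (in fact the order is 53) ≠ 106, so it is not a primitive root.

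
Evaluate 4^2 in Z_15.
2 = 2 (binary 10). Repeated squaring mod 15: 4^1 ≡ 4; 4^2 ≡ 4² = 16 ≡ 1. So 4^2 ≡ 1 (mod 15).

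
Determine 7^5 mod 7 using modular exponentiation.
7 ≡ 0 (mod 7). 5 = 4 + 1 (binary 101). Repeated squaring mod 7: 0^1 ≡ 0; 0^2 ≡ 0² = 0 ≡ 0; 0^4 ≡ 0² = 0 ≡ 0. Multiply: 7^5 ≡ 0^4 × 0^1 ≡ 0 × 0 (mod 7): 0 × 0 = 0 ≡ 0. So 7^5 ≡ 0 (mod 7).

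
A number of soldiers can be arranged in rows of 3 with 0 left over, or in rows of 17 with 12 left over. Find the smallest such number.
M = 3 × 17 = 51. M₁ = 17, y₁ ≡ 2 (mod 3). M₂ = 3, y₂ ≡ 6 (mod 17). t = 0×17×2 + 12×3×6 ≡ 12 (mod 51). The smallest positive such number is 12.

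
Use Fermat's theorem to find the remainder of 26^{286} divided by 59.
45

By Fermat's Little Theorem, a^(p-1) ≡ 1 (mod p) for prime p and gcd(a, p) = 1
Here p = 59, so 26^58 ≡ 1 (mod 59)
We can reduce the exponent: 286 mod 58 = 54
So 26^286 ≡ 26^54 (mod 59)
Computing: 26^54 mod 59 = 45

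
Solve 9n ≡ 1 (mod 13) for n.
9^(-1) ≡ 3 (mod 13). Verification: 9 × 3 = 27 ≡ 1 (mod 13)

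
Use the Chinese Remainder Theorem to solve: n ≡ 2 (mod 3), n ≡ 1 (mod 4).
M = 3 × 4 = 12. M₁ = 4, y₁ ≡ 1 (mod 3). M₂ = 3, y₂ ≡ 3 (mod 4). n = 2×4×1 + 1×3×3 ≡ 5 (mod 12)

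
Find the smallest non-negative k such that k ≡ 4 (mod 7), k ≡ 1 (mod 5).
11

Using the Chinese Remainder Theorem:
M = product of moduli = 35
For equation 1: M_1 = 5, 5 ≡ 5 (mod 7), inverse of 5 mod 7 is 3 (check: 5 × 3 = 15 ≡ 1 (mod 7))
For equation 2: M_2 = 7, 7 ≡ 2 (mod 5), inverse of 7 mod 5 is 3 (check: 2 × 3 = 6 ≡ 1 (mod 5))
Combine: k ≡ Σ r_i×M_i×(M_i⁻¹ mod m_i) = 4×5×3 + 1×7×3 = 60 + 21 = 81
81 mod 35 = 11
k ≡ 11 (mod 35)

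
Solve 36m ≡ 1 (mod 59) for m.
36^(-1) ≡ 41 (mod 59). Verification: 36 × 41 = 1476 ≡ 1 (mod 59)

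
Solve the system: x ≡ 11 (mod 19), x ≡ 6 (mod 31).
M = 19 × 31 = 589. M₁ = 31, y₁ ≡ 8 (mod 19). M₂ = 19, y₂ ≡ 18 (mod 31). x = 11×31×8 + 6×19×18 ≡ 68 (mod 589)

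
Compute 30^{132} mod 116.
88

Using successive squaring:
Binary expansion of 132: 10000100
Powers of 30 mod 116 (each is the square of the previous):
  30^1 ≡ 30 (mod 116)
  30^2 ≡ 30² = 900 ≡ 88 (mod 116)
  30^4 ≡ 88² = 7744 ≡ 88 (mod 116)
  30^8 ≡ 88² = 7744 ≡ 88 (mod 116)
  30^16 ≡ 88² = 7744 ≡ 88 (mod 116)
  30^32 ≡ 88² = 7744 ≡ 88 (mod 116)
  30^64 ≡ 88² = 7744 ≡ 88 (mod 116)
  30^128 ≡ 88² = 7744 ≡ 88 (mod 116)
132 = 128 + 4, so 30^132 = 30^128 × 30^4 ≡ 88 × 88 (mod 116)
Multiplying step by step:
  88 × 88 = 7744 ≡ 88 (mod 116)
Result: 30^132 ≡ 88 (mod 116)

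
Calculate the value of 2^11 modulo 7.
Using Fermat: 2^{6} ≡ 1 (mod 7). 11 ≡ 5 (mod 6). So 2^{11} ≡ 2^{5} ≡ 4 (mod 7)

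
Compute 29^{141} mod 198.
161

Using successive squaring:
Binary expansion of 141: 10001101
Powers of 29 mod 198 (each is the square of the previous):
  29^1 ≡ 29 (mod 198)
  29^2 ≡ 29² = 841 ≡ 49 (mod 198)
  29^4 ≡ 49² = 2401 ≡ 25 (mod 198)
  29^8 ≡ 25² = 625 ≡ 31 (mod 198)
  29^16 ≡ 31² = 961 ≡ 169 (mod 198)
  29^32 ≡ 169² = 28561 ≡ 49 (mod 198)
  29^64 ≡ 49² = 2401 ≡ 25 (mod 198)
  29^128 ≡ 25² = 625 ≡ 31 (mod 198)
141 = 128 + 8 + 4 + 1, so 29^141 = 29^128 × 29^8 × 29^4 × 29^1 ≡ 31 × 31 × 25 × 29 (mod 198)
Multiplying step by step:
  31 × 31 = 961 ≡ 169 (mod 198)
  169 × 25 = 4225 ≡ 67 (mod 198)
  67 × 29 = 1943 ≡ 161 (mod 198)
Result: 29^141 ≡ 161 (mod 198)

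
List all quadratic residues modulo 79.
QRs mod 79: {1, 2, 4, 5, 8, 9, 10, 11, 13, 16, 18, 19, 20, 21, 22, 23, 25, 26, 31, 32, 36, 38, 40, 42, 44, 45, 46, 49, 50, 51, 52, 55, 62, 64, 65, 67, 72, 73, 76}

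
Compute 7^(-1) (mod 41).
7^(-1) ≡ 6 (mod 41). Verification: 7 × 6 = 42 ≡ 1 (mod 41)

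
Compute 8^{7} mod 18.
8

Using successive squaring:
Binary expansion of 7: 111
Powers of 8 mod 18 (each is the square of the previous):
  8^1 ≡ 8 (mod 18)
  8^2 ≡ 8² = 64 ≡ 10 (mod 18)
  8^4 ≡ 10² = 100 ≡ 10 (mod 18)
7 = 4 + 2 + 1, so 8^7 = 8^4 × 8^2 × 8^1 ≡ 10 × 10 × 8 (mod 18)
Multiplying step by step:
  10 × 10 = 100 ≡ 10 (mod 18)
  10 × 8 = 80 ≡ 8 (mod 18)
Result: 8^7 ≡ 8 (mod 18)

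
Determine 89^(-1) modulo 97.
89^(-1) ≡ 12 (mod 97). Verification: 89 × 12 = 1068 ≡ 1 (mod 97)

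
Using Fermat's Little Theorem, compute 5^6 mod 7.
By Fermat's Little Theorem, 5^{6} ≡ 1 (mod 7) since 7 is prime and gcd(5, 7) = 1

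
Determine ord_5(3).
Powers of 3 mod 5: 3^1≡3, 3^2≡4, 3^3≡2, 3^4≡1. Order = 4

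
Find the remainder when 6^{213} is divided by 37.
By Fermat: 6^{36} ≡ 1 (mod 37). 213 = 5×36 + 33. So 6^{213} ≡ 6^{33} ≡ 6 (mod 37)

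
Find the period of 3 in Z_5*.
Powers of 3 mod 5: 3^1≡3, 3^2≡4, 3^3≡2, 3^4≡1. Order = 4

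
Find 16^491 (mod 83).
Using Fermat: 16^{82} ≡ 1 (mod 83). 491 ≡ 81 (mod 82). So 16^{491} ≡ 16^{81} ≡ 26 (mod 83)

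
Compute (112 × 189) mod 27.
0

(112 × 189) = 21168
21168 mod 27 = 0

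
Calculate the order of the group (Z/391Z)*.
352

Prime factorization: 391 = 17 × 23
Using the formula φ(n) = n × Π(1 - 1/p) for each prime factor p:
φ(391) = 391 × (1 - 1/17) × (1 - 1/23)
φ(391) = 352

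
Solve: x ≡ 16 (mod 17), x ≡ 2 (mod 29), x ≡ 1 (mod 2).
M = 17 × 29 × 2 = 986. M₁ = 58, y₁ ≡ 5 (mod 17). M₂ = 34, y₂ ≡ 6 (mod 29). M₃ = 493, y₃ ≡ 1 (mod 2). x = 16×58×5 + 2×34×6 + 1×493×1 ≡ 611 (mod 986)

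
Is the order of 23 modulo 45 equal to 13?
No, the actual order is 12, not 13.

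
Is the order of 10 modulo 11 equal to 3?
No, the actual order is 2, not 3.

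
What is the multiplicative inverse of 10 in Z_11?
10^(-1) ≡ 10 (mod 11). Verification: 10 × 10 = 100 ≡ 1 (mod 11)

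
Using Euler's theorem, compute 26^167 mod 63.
By Euler: 26^{36} ≡ 1 (mod 63) since gcd(26, 63) = 1. 167 = 4×36 + 23. So 26^{167} ≡ 26^{23} ≡ 17 (mod 63)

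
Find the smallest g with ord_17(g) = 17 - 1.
p - 1 = 16 has prime divisors 2. h is a primitive root mod 17 iff h^(16/q) ≢ 1 (mod 17) for each such q.
h = 2: 2^8 ≡ 1 (mod 17); 2^8 ≡ 1, so not a primitive root.
h = 3: 3^8 ≡ 16 (mod 17); none is 1, so 3 has order 16 and is a primitive root.
The smallest primitive root mod 17 is g = 3.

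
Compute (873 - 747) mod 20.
6

(873 - 747) = 126
126 mod 20 = 6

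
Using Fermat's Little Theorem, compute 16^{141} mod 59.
9

By Fermat's Little Theorem, a^(p-1) ≡ 1 (mod p) for prime p and gcd(a, p) = 1
Here p = 59, so 16^58 ≡ 1 (mod 59)
We can reduce the exponent: 141 mod 58 = 25
So 16^141 ≡ 16^25 (mod 59)
Computing: 16^25 mod 59 = 9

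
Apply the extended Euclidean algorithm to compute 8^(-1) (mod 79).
Extended GCD: 8(10) + 79(-1) = 1. So 8^(-1) ≡ 10 ≡ 10 (mod 79). Verify: 8 × 10 = 80 ≡ 1 (mod 79)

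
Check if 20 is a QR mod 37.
By Euler's criterion: 20^{18} ≡ 36 (mod 37). Since this equals -1 (≡ 36), 20 is not a QR.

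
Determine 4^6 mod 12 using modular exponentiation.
6 = 4 + 2 (binary 110). Repeated squaring mod 12: 4^1 ≡ 4; 4^2 ≡ 4² = 16 ≡ 4; 4^4 ≡ 4² = 16 ≡ 4. Multiply: 4^6 = 4^4 × 4^2 ≡ 4 × 4 (mod 12): 4 × 4 = 16 ≡ 4. So 4^6 ≡ 4 (mod 12).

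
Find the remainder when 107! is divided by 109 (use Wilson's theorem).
(108)! = (107)! × (108) ≡ -1 (mod 109). So (107)! ≡ -1 × (108)^(-1) ≡ (-1)×(-1) = 1 (mod 109)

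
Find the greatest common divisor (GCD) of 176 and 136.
8

Using the Euclidean algorithm:
176 = 1 × 136 + 40
136 = 3 × 40 + 16
40 = 2 × 16 + 8
16 = 2 × 8 + 0

GCD(176, 136) = 8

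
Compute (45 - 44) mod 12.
1

(45 - 44) = 1
1 mod 12 = 1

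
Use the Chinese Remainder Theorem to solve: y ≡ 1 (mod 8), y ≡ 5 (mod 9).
M = 8 × 9 = 72. M₁ = 9, y₁ ≡ 1 (mod 8). M₂ = 8, y₂ ≡ 8 (mod 9). y = 1×9×1 + 5×8×8 ≡ 41 (mod 72)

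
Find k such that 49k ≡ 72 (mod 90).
18

Since gcd(49, 90) = 1 divides 72, a solution exists.
Multiply both sides by the inverse of 49 mod 90:
  49^(-1) mod 90 = 79
  x ≡ 79 × 72 ≡ 5688 ≡ 18 (mod 90)
Verification: 49 × 18 = 882 = 9 × 90 + 72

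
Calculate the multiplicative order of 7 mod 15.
Powers of 7 mod 15: 7^1≡7, 7^2≡4, 7^3≡13, 7^4≡1. Order = 4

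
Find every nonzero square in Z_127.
QRs mod 127: {1, 2, 4, 8, 9, 11, 13, 15, 16, 17, 18, 19, 21, 22, 25, 26, 30, 31, 32, 34, 35, 36, 37, 38, 41, 42, 44, 47, 49, 50, 52, 60, 61, 62, 64, 68, 69, 70, 71, 72, 73, 74, 76, 79, 81, 82, 84, 87, 88, 94, 98, 99, 100, 103, 104, 107, 113, 115, 117, 120, 121, 122, 124}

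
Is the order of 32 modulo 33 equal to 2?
Yes, ord_33(32) = 2.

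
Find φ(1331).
1210

Prime factorization: 1331 = 11^3
Using the formula φ(n) = n × Π(1 - 1/p) for each prime factor p:
φ(1331) = 1331 × (1 - 1/11)
φ(1331) = 1210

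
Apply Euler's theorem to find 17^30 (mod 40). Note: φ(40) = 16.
By Euler: 17^{16} ≡ 1 (mod 40) since gcd(17, 40) = 1. 30 = 1×16 + 14. So 17^{30} ≡ 17^{14} ≡ 9 (mod 40)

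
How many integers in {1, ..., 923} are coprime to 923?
840

Prime factorization: 923 = 13 × 71
Using the formula φ(n) = n × Π(1 - 1/p) for each prime factor p:
φ(923) = 923 × (1 - 1/13) × (1 - 1/71)
φ(923) = 840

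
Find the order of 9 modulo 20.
Powers of 9 mod 20: 9^1≡9, 9^2≡1. Order = 2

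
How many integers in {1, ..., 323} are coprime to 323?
288

Prime factorization: 323 = 17 × 19
Using the formula φ(n) = n × Π(1 - 1/p) for each prime factor p:
φ(323) = 323 × (1 - 1/17) × (1 - 1/19)
φ(323) = 288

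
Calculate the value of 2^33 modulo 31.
Using Fermat: 2^{30} ≡ 1 (mod 31). 33 ≡ 3 (mod 30). So 2^{33} ≡ 2^{3} ≡ 8 (mod 31)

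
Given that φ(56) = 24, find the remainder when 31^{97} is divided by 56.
By Euler: 31^{24} ≡ 1 (mod 56) since gcd(31, 56) = 1. 97 = 4×24 + 1. So 31^{97} ≡ 31^{1} ≡ 31 (mod 56)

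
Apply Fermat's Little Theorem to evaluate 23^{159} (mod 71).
51

By Fermat's Little Theorem, a^(p-1) ≡ 1 (mod p) for prime p and gcd(a, p) = 1
Here p = 71, so 23^70 ≡ 1 (mod 71)
We can reduce the exponent: 159 mod 70 = 19
So 23^159 ≡ 23^19 (mod 71)
Computing: 23^19 mod 71 = 51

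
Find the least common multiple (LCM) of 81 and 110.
8910

First find GCD(81, 110) using the Euclidean algorithm:
81 = 0 × 110 + 81
110 = 1 × 81 + 29
81 = 2 × 29 + 23
29 = 1 × 23 + 6
23 = 3 × 6 + 5
6 = 1 × 5 + 1
5 = 5 × 1 + 0
GCD(81, 110) = 1

LCM formula: LCM(a, b) = (a × b) / GCD(a, b)
LCM(81, 110) = (81 × 110) / 1
LCM(81, 110) = 8910 / 1
LCM(81, 110) = 8910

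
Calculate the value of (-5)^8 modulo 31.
(-5) ≡ 26 (mod 31). 8 = 8 (binary 1000). Repeated squaring mod 31: 26^1 ≡ 26; 26^2 ≡ 26² = 676 ≡ 25; 26^4 ≡ 25² = 625 ≡ 5; 26^8 ≡ 5² = 25 ≡ 25. So (-5)^8 ≡ 25 (mod 31).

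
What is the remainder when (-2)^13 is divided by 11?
Using Fermat: (-2)^{10} ≡ 1 (mod 11). 13 ≡ 3 (mod 10). So (-2)^{13} ≡ (-2)^{3} ≡ 3 (mod 11)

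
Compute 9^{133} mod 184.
9

Using successive squaring:
Binary expansion of 133: 10000101
Powers of 9 mod 184 (each is the square of the previous):
  9^1 ≡ 9 (mod 184)
  9^2 ≡ 9² = 81 ≡ 81 (mod 184)
  9^4 ≡ 81² = 6561 ≡ 121 (mod 184)
  9^8 ≡ 121² = 14641 ≡ 105 (mod 184)
  9^16 ≡ 105² = 11025 ≡ 169 (mod 184)
  9^32 ≡ 169² = 28561 ≡ 41 (mod 184)
  9^64 ≡ 41² = 1681 ≡ 25 (mod 184)
  9^128 ≡ 25² = 625 ≡ 73 (mod 184)
133 = 128 + 4 + 1, so 9^133 = 9^128 × 9^4 × 9^1 ≡ 73 × 121 × 9 (mod 184)
Multiplying step by step:
  73 × 121 = 8833 ≡ 1 (mod 184)
  1 × 9 = 9 ≡ 9 (mod 184)
Result: 9^133 ≡ 9 (mod 184)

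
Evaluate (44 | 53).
(44/53) = 44^{26} mod 53 = 1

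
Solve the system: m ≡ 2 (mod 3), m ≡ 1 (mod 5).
M = 3 × 5 = 15. M₁ = 5, y₁ ≡ 2 (mod 3). M₂ = 3, y₂ ≡ 2 (mod 5). m = 2×5×2 + 1×3×2 ≡ 11 (mod 15)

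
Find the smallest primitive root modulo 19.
p - 1 = 18 has prime divisors 2, 3. h is a primitive root mod 19 iff h^(18/q) ≢ 1 (mod 19) for each such q.
h = 2: 2^9 ≡ 18, 2^6 ≡ 7 (mod 19); none is 1, so 2 has order 18 and is a primitive root.
The smallest primitive root mod 19 is g = 2.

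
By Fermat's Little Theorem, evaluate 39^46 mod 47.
By Fermat's Little Theorem, 39^{46} ≡ 1 (mod 47) since 47 is prime and gcd(39, 47) = 1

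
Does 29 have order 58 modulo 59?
p - 1 = 58 has prime divisors 2, 29. Check 29^(58/q) mod 59 for each: 29^(58/2) = 29^29 ≡ 1, 29^(58/29) = 29^2 ≡ 15 (mod 59). Since 29^29 ≡ 1 (mod 59), the order of 29 divides 29 (in fact the order is 29) ≠ 58, so it is not a primitive root.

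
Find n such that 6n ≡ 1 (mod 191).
6^(-1) ≡ 32 (mod 191). Verification: 6 × 32 = 192 ≡ 1 (mod 191)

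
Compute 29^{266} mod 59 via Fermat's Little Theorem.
35

By Fermat's Little Theorem, a^(p-1) ≡ 1 (mod p) for prime p and gcd(a, p) = 1
Here p = 59, so 29^58 ≡ 1 (mod 59)
We can reduce the exponent: 266 mod 58 = 34
So 29^266 ≡ 29^34 (mod 59)
Computing: 29^34 mod 59 = 35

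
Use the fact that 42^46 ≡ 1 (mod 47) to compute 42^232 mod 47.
By Fermat: 42^{46} ≡ 1 (mod 47). 232 = 5×46 + 2. So 42^{232} ≡ 42^{2} ≡ 25 (mod 47)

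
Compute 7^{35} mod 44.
43

Using successive squaring:
Binary expansion of 35: 100011
Powers of 7 mod 44 (each is the square of the previous):
  7^1 ≡ 7 (mod 44)
  7^2 ≡ 7² = 49 ≡ 5 (mod 44)
  7^4 ≡ 5² = 25 ≡ 25 (mod 44)
  7^8 ≡ 25² = 625 ≡ 9 (mod 44)
  7^16 ≡ 9² = 81 ≡ 37 (mod 44)
  7^32 ≡ 37² = 1369 ≡ 5 (mod 44)
35 = 32 + 2 + 1, so 7^35 = 7^32 × 7^2 × 7^1 ≡ 5 × 5 × 7 (mod 44)
Multiplying step by step:
  5 × 5 = 25 ≡ 25 (mod 44)
  25 × 7 = 175 ≡ 43 (mod 44)
Result: 7^35 ≡ 43 (mod 44)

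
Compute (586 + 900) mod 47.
29

(586 + 900) = 1486
1486 mod 47 = 29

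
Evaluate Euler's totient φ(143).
120

Prime factorization: 143 = 11 × 13
Using the formula φ(n) = n × Π(1 - 1/p) for each prime factor p:
φ(143) = 143 × (1 - 1/11) × (1 - 1/13)
φ(143) = 120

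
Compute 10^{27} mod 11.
10

Using successive squaring:
Binary expansion of 27: 11011
Powers of 10 mod 11 (each is the square of the previous):
  10^1 ≡ 10 (mod 11)
  10^2 ≡ 10² = 100 ≡ 1 (mod 11)
  10^4 ≡ 1² = 1 ≡ 1 (mod 11)
  10^8 ≡ 1² = 1 ≡ 1 (mod 11)
  10^16 ≡ 1² = 1 ≡ 1 (mod 11)
27 = 16 + 8 + 2 + 1, so 10^27 = 10^16 × 10^8 × 10^2 × 10^1 ≡ 1 × 1 × 1 × 10 (mod 11)
Multiplying step by step:
  1 × 1 = 1 ≡ 1 (mod 11)
  1 × 1 = 1 ≡ 1 (mod 11)
  1 × 10 = 10 ≡ 10 (mod 11)
Result: 10^27 ≡ 10 (mod 11)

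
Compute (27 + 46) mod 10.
3

(27 + 46) = 73
73 mod 10 = 3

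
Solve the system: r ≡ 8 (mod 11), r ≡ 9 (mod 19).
M = 11 × 19 = 209. M₁ = 19, y₁ ≡ 7 (mod 11). M₂ = 11, y₂ ≡ 7 (mod 19). r = 8×19×7 + 9×11×7 ≡ 85 (mod 209)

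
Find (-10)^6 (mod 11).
(-10) ≡ 1 (mod 11). 6 = 4 + 2 (binary 110). Repeated squaring mod 11: 1^1 ≡ 1; 1^2 ≡ 1² = 1 ≡ 1; 1^4 ≡ 1² = 1 ≡ 1. Multiply: (-10)^6 ≡ 1^4 × 1^2 ≡ 1 × 1 (mod 11): 1 × 1 = 1 ≡ 1. So (-10)^6 ≡ 1 (mod 11).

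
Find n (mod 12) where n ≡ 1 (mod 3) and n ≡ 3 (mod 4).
M = 3 × 4 = 12. M₁ = 4, y₁ ≡ 1 (mod 3). M₂ = 3, y₂ ≡ 3 (mod 4). n = 1×4×1 + 3×3×3 ≡ 7 (mod 12)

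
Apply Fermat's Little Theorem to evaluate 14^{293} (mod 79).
12

By Fermat's Little Theorem, a^(p-1) ≡ 1 (mod p) for prime p and gcd(a, p) = 1
Here p = 79, so 14^78 ≡ 1 (mod 79)
We can reduce the exponent: 293 mod 78 = 59
So 14^293 ≡ 14^59 (mod 79)
Computing: 14^59 mod 79 = 12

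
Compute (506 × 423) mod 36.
18

(506 × 423) = 214038
214038 mod 36 = 18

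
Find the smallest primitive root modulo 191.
p - 1 = 190 has prime divisors 2, 5, 19. h is a primitive root mod 191 iff h^(190/q) ≢ 1 (mod 191) for each such q.
h = 2: 2^95 ≡ 1, 2^38 ≡ 49, 2^10 ≡ 69 (mod 191); 2^95 ≡ 1, so not a primitive root.
h = 3: 3^95 ≡ 1, 3^38 ≡ 39, 3^10 ≡ 30 (mod 191); 3^95 ≡ 1, so not a primitive root.
h = 4: 4^95 ≡ 1, 4^38 ≡ 109, 4^10 ≡ 177 (mod 191); 4^95 ≡ 1, so not a primitive root.
h = 5: 5^95 ≡ 1, 5^38 ≡ 1, 5^10 ≡ 177 (mod 191); 5^95 ≡ 1, so not a primitive root.
h = 6: 6^95 ≡ 1, 6^38 ≡ 1, 6^10 ≡ 160 (mod 191); 6^95 ≡ 1, so not a primitive root.
h = 7: 7^95 ≡ 190, 7^38 ≡ 39, 7^10 ≡ 1 (mod 191); 7^10 ≡ 1, so not a primitive root.
h = 8: 8^95 ≡ 1, 8^38 ≡ 184, 8^10 ≡ 180 (mod 191); 8^95 ≡ 1, so not a primitive root.
h = 9: 9^95 ≡ 1, 9^38 ≡ 184, 9^10 ≡ 136 (mod 191); 9^95 ≡ 1, so not a primitive root.
h = 10: 10^95 ≡ 1, 10^38 ≡ 49, 10^10 ≡ 180 (mod 191); 10^95 ≡ 1, so not a primitive root.
h = 11: 11^95 ≡ 190, 11^38 ≡ 1, 11^10 ≡ 107 (mod 191); 11^38 ≡ 1, so not a primitive root.
h = 12: 12^95 ≡ 1, 12^38 ≡ 49, 12^10 ≡ 153 (mod 191); 12^95 ≡ 1, so not a primitive root.
h = 13: 13^95 ≡ 1, 13^38 ≡ 184, 13^10 ≡ 121 (mod 191); 13^95 ≡ 1, so not a primitive root.
h = 14: 14^95 ≡ 190, 14^38 ≡ 1, 14^10 ≡ 69 (mod 191); 14^38 ≡ 1, so not a primitive root.
h = 15: 15^95 ≡ 1, 15^38 ≡ 39, 15^10 ≡ 153 (mod 191); 15^95 ≡ 1, so not a primitive root.
h = 16: 16^95 ≡ 1, 16^38 ≡ 39, 16^10 ≡ 5 (mod 191); 16^95 ≡ 1, so not a primitive root.
h = 17: 17^95 ≡ 1, 17^38 ≡ 109, 17^10 ≡ 32 (mod 191); 17^95 ≡ 1, so not a primitive root.
h = 18: 18^95 ≡ 1, 18^38 ≡ 39, 18^10 ≡ 25 (mod 191); 18^95 ≡ 1, so not a primitive root.
h = 19: 19^95 ≡ 190, 19^38 ≡ 39, 19^10 ≡ 52 (mod 191); none is 1, so 19 has order 190 and is a primitive root.
The smallest primitive root mod 191 is g = 19.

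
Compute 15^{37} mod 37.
15

Using successive squaring:
Binary expansion of 37: 100101
Powers of 15 mod 37 (each is the square of the previous):
  15^1 ≡ 15 (mod 37)
  15^2 ≡ 15² = 225 ≡ 3 (mod 37)
  15^4 ≡ 3² = 9 ≡ 9 (mod 37)
  15^8 ≡ 9² = 81 ≡ 7 (mod 37)
  15^16 ≡ 7² = 49 ≡ 12 (mod 37)
  15^32 ≡ 12² = 144 ≡ 33 (mod 37)
37 = 32 + 4 + 1, so 15^37 = 15^32 × 15^4 × 15^1 ≡ 33 × 9 × 15 (mod 37)
Multiplying step by step:
  33 × 9 = 297 ≡ 1 (mod 37)
  1 × 15 = 15 ≡ 15 (mod 37)
Result: 15^37 ≡ 15 (mod 37)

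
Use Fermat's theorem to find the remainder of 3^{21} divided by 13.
1

By Fermat's Little Theorem, a^(p-1) ≡ 1 (mod p) for prime p and gcd(a, p) = 1
Here p = 13, so 3^12 ≡ 1 (mod 13)
We can reduce the exponent: 21 mod 12 = 9
So 3^21 ≡ 3^9 (mod 13)
Computing: 3^9 mod 13 = 1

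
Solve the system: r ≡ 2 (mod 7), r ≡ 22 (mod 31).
M = 7 × 31 = 217. M₁ = 31, y₁ ≡ 5 (mod 7). M₂ = 7, y₂ ≡ 9 (mod 31). r = 2×31×5 + 22×7×9 ≡ 177 (mod 217)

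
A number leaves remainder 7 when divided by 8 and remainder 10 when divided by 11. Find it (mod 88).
M = 8 × 11 = 88. M₁ = 11, y₁ ≡ 3 (mod 8). M₂ = 8, y₂ ≡ 7 (mod 11). z = 7×11×3 + 10×8×7 ≡ 87 (mod 88)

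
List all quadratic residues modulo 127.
QRs mod 127: {1, 2, 4, 8, 9, 11, 13, 15, 16, 17, 18, 19, 21, 22, 25, 26, 30, 31, 32, 34, 35, 36, 37, 38, 41, 42, 44, 47, 49, 50, 52, 60, 61, 62, 64, 68, 69, 70, 71, 72, 73, 74, 76, 79, 81, 82, 84, 87, 88, 94, 98, 99, 100, 103, 104, 107, 113, 115, 117, 120, 121, 122, 124}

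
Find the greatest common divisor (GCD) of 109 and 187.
1

Using the Euclidean algorithm:
109 = 0 × 187 + 109
187 = 1 × 109 + 78
109 = 1 × 78 + 31
78 = 2 × 31 + 16
31 = 1 × 16 + 15
16 = 1 × 15 + 1
15 = 15 × 1 + 0

GCD(109, 187) = 1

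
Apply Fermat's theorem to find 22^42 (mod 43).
By Fermat's Little Theorem, 22^{42} ≡ 1 (mod 43) since 43 is prime and gcd(22, 43) = 1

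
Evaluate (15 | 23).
(15/23) = 15^{11} mod 23 = -1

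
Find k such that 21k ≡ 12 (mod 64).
28

Since gcd(21, 64) = 1 divides 12, a solution exists.
Multiply both sides by the inverse of 21 mod 64:
  21^(-1) mod 64 = 61
  x ≡ 61 × 12 ≡ 732 ≡ 28 (mod 64)
Verification: 21 × 28 = 588 = 9 × 64 + 12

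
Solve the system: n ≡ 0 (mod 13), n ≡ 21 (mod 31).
M = 13 × 31 = 403. M₁ = 31, y₁ ≡ 8 (mod 13). M₂ = 13, y₂ ≡ 12 (mod 31). n = 0×31×8 + 21×13×12 ≡ 52 (mod 403)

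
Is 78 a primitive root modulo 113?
p - 1 = 112 has prime divisors 2, 7. Check 78^(112/q) mod 113 for each: 78^(112/2) = 78^56 ≡ 112, 78^(112/7) = 78^16 ≡ 1 (mod 113). Since 78^16 ≡ 1 (mod 113), the order of 78 divides 16 (in fact the order is 16) ≠ 112, so it is not a primitive root.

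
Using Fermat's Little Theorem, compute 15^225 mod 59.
By Fermat: 15^{58} ≡ 1 (mod 59). 225 = 3×58 + 51. So 15^{225} ≡ 15^{51} ≡ 41 (mod 59)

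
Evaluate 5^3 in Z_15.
3 = 2 + 1 (binary 11). Repeated squaring mod 15: 5^1 ≡ 5; 5^2 ≡ 5² = 25 ≡ 10. Multiply: 5^3 = 5^2 × 5^1 ≡ 10 × 5 (mod 15): 10 × 5 = 50 ≡ 5. So 5^3 ≡ 5 (mod 15).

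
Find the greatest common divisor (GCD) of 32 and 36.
4

Using the Euclidean algorithm:
32 = 0 × 36 + 32
36 = 1 × 32 + 4
32 = 8 × 4 + 0

GCD(32, 36) = 4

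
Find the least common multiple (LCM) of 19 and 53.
1007

First find GCD(19, 53) using the Euclidean algorithm:
19 = 0 × 53 + 19
53 = 2 × 19 + 15
19 = 1 × 15 + 4
15 = 3 × 4 + 3
4 = 1 × 3 + 1
3 = 3 × 1 + 0
GCD(19, 53) = 1

LCM formula: LCM(a, b) = (a × b) / GCD(a, b)
LCM(19, 53) = (19 × 53) / 1
LCM(19, 53) = 1007 / 1
LCM(19, 53) = 1007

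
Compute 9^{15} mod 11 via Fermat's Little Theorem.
1

By Fermat's Little Theorem, a^(p-1) ≡ 1 (mod p) for prime p and gcd(a, p) = 1
Here p = 11, so 9^10 ≡ 1 (mod 11)
We can reduce the exponent: 15 mod 10 = 5
So 9^15 ≡ 9^5 (mod 11)
Computing: 9^5 mod 11 = 1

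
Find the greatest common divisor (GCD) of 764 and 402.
2

Using the Euclidean algorithm:
764 = 1 × 402 + 362
402 = 1 × 362 + 40
362 = 9 × 40 + 2
40 = 20 × 2 + 0

GCD(764, 402) = 2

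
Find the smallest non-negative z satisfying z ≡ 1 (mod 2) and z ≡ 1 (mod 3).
M = 2 × 3 = 6. M₁ = 3, y₁ ≡ 1 (mod 2). M₂ = 2, y₂ ≡ 2 (mod 3). z = 1×3×1 + 1×2×2 ≡ 1 (mod 6)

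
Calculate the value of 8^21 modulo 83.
Using repeated squaring. 21 = 16 + 4 + 1 (binary 10101). Repeated squaring mod 83: 8^1 ≡ 8; 8^2 ≡ 8² = 64 ≡ 64; 8^4 ≡ 64² = 4096 ≡ 29; 8^8 ≡ 29² = 841 ≡ 11; 8^16 ≡ 11² = 121 ≡ 38. Multiply: 8^21 = 8^16 × 8^4 × 8^1 ≡ 38 × 29 × 8 (mod 83): 38 × 29 = 1102 ≡ 23; 23 × 8 = 184 ≡ 18. So 8^21 ≡ 18 (mod 83).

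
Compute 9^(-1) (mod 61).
9^(-1) ≡ 34 (mod 61). Verification: 9 × 34 = 306 ≡ 1 (mod 61)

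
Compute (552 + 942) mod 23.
22

(552 + 942) = 1494
1494 mod 23 = 22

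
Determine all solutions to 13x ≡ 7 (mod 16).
3

Since gcd(13, 16) = 1 divides 7, a solution exists.
Multiply both sides by the inverse of 13 mod 16:
  13^(-1) mod 16 = 5
  x ≡ 5 × 7 ≡ 35 ≡ 3 (mod 16)
Verification: 13 × 3 = 39 = 2 × 16 + 7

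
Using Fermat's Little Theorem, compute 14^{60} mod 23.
8

By Fermat's Little Theorem, a^(p-1) ≡ 1 (mod p) for prime p and gcd(a, p) = 1
Here p = 23, so 14^22 ≡ 1 (mod 23)
We can reduce the exponent: 60 mod 22 = 16
So 14^60 ≡ 14^16 (mod 23)
Computing: 14^16 mod 23 = 8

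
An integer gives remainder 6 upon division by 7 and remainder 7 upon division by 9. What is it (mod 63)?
M = 7 × 9 = 63. M₁ = 9, y₁ ≡ 4 (mod 7). M₂ = 7, y₂ ≡ 4 (mod 9). y = 6×9×4 + 7×7×4 ≡ 34 (mod 63). The smallest positive such number is 34.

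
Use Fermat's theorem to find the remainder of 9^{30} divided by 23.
13

By Fermat's Little Theorem, a^(p-1) ≡ 1 (mod p) for prime p and gcd(a, p) = 1
Here p = 23, so 9^22 ≡ 1 (mod 23)
We can reduce the exponent: 30 mod 22 = 8
So 9^30 ≡ 9^8 (mod 23)
Computing: 9^8 mod 23 = 13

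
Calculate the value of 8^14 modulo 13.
Using Fermat: 8^{12} ≡ 1 (mod 13). 14 ≡ 2 (mod 12). So 8^{14} ≡ 8^{2} ≡ 12 (mod 13)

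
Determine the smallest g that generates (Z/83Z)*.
2

A primitive root g modulo p has order p-1 = 82
Prime divisors of 82: [2, 41]
g is a primitive root iff g^(82/q) ≢ 1 (mod 83) for each prime divisor q
Testing small values:
  g = 2: 2^41 ≡ 82, 2^2 ≡ 4 (mod 83) → none is 1, primitive root!
The smallest primitive root is 2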